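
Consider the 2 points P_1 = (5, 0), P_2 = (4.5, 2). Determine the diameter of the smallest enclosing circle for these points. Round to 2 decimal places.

The smallest circle enclosing two points has them as diameter endpoints.
Centre = midpoint = (4.75, 1); r² = |P_1P_2|²/4 = 4.25/4 = 1.0625.
Diameter = 2r = 2√(1.0625) ≈ 2.06.

2.06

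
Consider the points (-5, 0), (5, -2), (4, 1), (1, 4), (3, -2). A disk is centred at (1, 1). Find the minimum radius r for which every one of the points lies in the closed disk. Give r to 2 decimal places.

6.08

The required radius is the distance from (1, 1) to the farthest point.
Squared distances: 37, 25, 9, 9, 13.
Maximum is 37, attained at (-5, 0).
r = √37 ≈ 6.08.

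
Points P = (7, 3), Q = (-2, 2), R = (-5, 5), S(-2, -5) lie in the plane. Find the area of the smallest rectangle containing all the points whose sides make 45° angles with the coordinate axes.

119

In coordinates u = x + y, v = x − y the rectangle is axis-aligned; the map (x,y)→(u,v) scales areas by 2.
u-values: 10, 0, 0, -7; range = 10 − (-7) = 17.
v-values: 4, -4, -10, 3; range = 4 − (-10) = 14.
Area = (17 × 14) / 2 = 119.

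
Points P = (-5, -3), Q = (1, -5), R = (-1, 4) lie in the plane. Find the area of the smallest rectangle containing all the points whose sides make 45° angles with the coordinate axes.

In coordinates u = x + y, v = x − y the rectangle is axis-aligned; the map (x,y)→(u,v) scales areas by 2.
u-values: -8, -4, 3; range = 3 − (-8) = 11.
v-values: -2, 6, -5; range = 6 − (-5) = 11.
Area = (11 × 11) / 2 = 60.5.

60.5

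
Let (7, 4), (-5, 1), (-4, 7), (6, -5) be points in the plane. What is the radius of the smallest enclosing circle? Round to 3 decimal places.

The minimum enclosing circle of a finite set is fixed by two of the points (as a diameter) or three (as a circumcircle).
The farthest pair is (-4, 7)–(6, -5) with squared distance 244. The circle on this segment as diameter has centre (1, 1) and r² = 244/4 = 61.
Check (7, 4): distance² to centre = 45 ≤ 61, so it lies inside.
All remaining points lie in this disk, and no smaller disk contains both endpoints, so this is the minimum enclosing circle.
r = √61 ≈ 7.810.

7.810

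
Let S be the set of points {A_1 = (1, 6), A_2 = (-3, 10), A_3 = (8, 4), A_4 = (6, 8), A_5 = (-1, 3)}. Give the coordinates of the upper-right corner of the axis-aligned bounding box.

(8, 10)

x-range [-3, 8], y-range [3, 10].
The upper-right corner is (8, 10).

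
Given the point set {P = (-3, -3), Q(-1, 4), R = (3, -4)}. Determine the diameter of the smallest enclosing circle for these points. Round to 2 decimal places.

9.00

Side lengths²: PQ² = 53, PR² = 37, QR² = 80.
Since QR² = 80 < 53 + 37 = 90, the triangle is acute, so the smallest enclosing circle is the circumcircle.
Circumcentre = (6/11, -5/22), r² = 9805/484.
Diameter = 2r = 2√(9805/484) ≈ 9.00.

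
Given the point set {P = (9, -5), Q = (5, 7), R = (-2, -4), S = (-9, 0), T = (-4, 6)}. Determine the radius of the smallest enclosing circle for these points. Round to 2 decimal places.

9.44

The minimum enclosing circle of a finite set is fixed by two of the points (as a diameter) or three (as a circumcircle).
The minimum enclosing circle is determined by three boundary points: P, Q, S.
Their circumcentre is (5/14, -17/14) with r² = 8725/98.
The farthest remaining point T is at distance² 6961/98 ≤ 8725/98.
r = √(8725/98) ≈ 9.44.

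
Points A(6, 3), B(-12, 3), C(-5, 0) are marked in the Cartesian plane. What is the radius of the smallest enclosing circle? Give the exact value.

Side lengths²: AB² = 324, AC² = 130, BC² = 58.
Since AB² = 324 ≥ 130 + 58 = 188, the angle opposite AB is not acute, so the smallest enclosing circle has AB as diameter.
Centre = midpoint of AB = (-3, 3), r² = 324/4 = 81.
r = √81 = 9.

9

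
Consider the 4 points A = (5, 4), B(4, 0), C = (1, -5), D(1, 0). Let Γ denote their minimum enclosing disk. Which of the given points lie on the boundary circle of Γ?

A, C

By Welzl's lemma the MEC is supported by two points (diametrically opposite) or three points (on a circumcircle).
The farthest pair is A–C with squared distance 97. The circle on this segment as diameter has centre (3, -0.5) and r² = 97/4 = 24.25.
Check B: distance² to centre = 1.25 ≤ 24.25, so it lies inside.
All remaining points lie in this disk, and no smaller disk contains both endpoints, so this is the minimum enclosing circle.
The points at distance exactly r from the centre are A, C — 2 points.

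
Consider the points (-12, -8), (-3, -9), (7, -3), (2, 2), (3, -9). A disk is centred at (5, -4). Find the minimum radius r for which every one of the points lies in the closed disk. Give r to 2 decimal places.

The required radius is the distance from (5, -4) to the farthest point.
Squared distances: 305, 89, 5, 45, 29.
Maximum is 305, attained at (-12, -8).
r = √305 ≈ 17.46.

17.46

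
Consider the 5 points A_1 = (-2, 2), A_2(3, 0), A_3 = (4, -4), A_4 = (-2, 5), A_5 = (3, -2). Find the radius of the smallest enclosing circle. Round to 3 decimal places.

By Welzl's lemma the MEC is supported by two points (diametrically opposite) or three points (on a circumcircle).
The farthest pair is A_3–A_4 with squared distance 117. The circle on this segment as diameter has centre (1, 0.5) and r² = 117/4 = 29.25.
Check A_1: distance² to centre = 11.25 ≤ 29.25, so it lies inside.
All remaining points lie in this disk, and no smaller disk contains both endpoints, so this is the minimum enclosing circle.
r = √(29.25) ≈ 5.408.

5.408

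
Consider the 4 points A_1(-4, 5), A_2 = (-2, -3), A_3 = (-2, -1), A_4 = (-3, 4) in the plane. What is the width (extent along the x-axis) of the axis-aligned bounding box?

max x = -2, min x = -4, so width = 2.

2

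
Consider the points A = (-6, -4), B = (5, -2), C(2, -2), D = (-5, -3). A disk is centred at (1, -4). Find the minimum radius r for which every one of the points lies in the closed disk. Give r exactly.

The required radius is the distance from (1, -4) to the farthest point.
Squared distances: 49, 20, 5, 37.
Maximum is 49, attained at A.
r = √49 = 7.

7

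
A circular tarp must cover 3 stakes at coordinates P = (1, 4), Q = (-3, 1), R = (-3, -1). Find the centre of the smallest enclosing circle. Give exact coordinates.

(-1, 1.5)

Side lengths²: PQ² = 25, PR² = 41, QR² = 4.
Since PR² = 41 ≥ 25 + 4 = 29, the angle opposite PR is not acute, so the smallest enclosing circle has PR as diameter.
Centre = midpoint of PR = (-1, 1.5), r² = 41/4 = 10.25.
Centre = (-1, 1.5).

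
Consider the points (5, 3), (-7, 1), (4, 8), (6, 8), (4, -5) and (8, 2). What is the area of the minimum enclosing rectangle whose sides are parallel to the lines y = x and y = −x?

In coordinates u = x + y, v = x − y the rectangle is axis-aligned; the map (x,y)→(u,v) scales areas by 2.
u-values: 8, -6, 12, 14, -1, 10; range = 14 − (-6) = 20.
v-values: 2, -8, -4, -2, 9, 6; range = 9 − (-8) = 17.
Area = (20 × 17) / 2 = 170.

170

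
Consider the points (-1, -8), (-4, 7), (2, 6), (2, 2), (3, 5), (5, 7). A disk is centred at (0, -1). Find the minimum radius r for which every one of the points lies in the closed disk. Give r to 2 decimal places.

9.43

The required radius is the distance from (0, -1) to the farthest point.
Squared distances: 50, 80, 53, 13, 45, 89.
Maximum is 89, attained at (5, 7).
r = √89 ≈ 9.43.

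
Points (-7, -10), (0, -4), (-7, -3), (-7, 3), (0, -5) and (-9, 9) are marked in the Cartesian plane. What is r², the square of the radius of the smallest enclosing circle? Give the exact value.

A smallest enclosing disk is always determined by at most three of the input points on its boundary.
The farthest pair is (-7, -10)–(-9, 9) with squared distance 365. The circle on this segment as diameter has centre (-8, -0.5) and r² = 365/4 = 91.25.
Check (0, -4): distance² to centre = 76.25 ≤ 91.25, so it lies inside.
All remaining points lie in this disk, and no smaller disk contains both endpoints, so this is the minimum enclosing circle.

91.25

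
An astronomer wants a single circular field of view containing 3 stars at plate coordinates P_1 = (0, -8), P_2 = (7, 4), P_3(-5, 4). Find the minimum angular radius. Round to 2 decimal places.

7.53

Side lengths²: P_1P_2² = 193, P_1P_3² = 169, P_2P_3² = 144.
Since P_1P_2² = 193 < 169 + 144 = 313, the triangle is acute, so the smallest enclosing circle is the circumcircle.
Circumcentre = (1, -13/24), r² = 32617/576.
r = √(32617/576) ≈ 7.53.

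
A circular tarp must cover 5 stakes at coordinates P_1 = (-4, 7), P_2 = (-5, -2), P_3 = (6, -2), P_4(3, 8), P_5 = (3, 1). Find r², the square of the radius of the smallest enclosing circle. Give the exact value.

7421/162

A smallest enclosing disk is always determined by at most three of the input points on its boundary.
The minimum enclosing circle is determined by three boundary points: P_1, P_2, P_3.
Their circumcentre is (0.5, 35/18) with r² = 7421/162.
The farthest remaining point P_4 is at distance² 6953/162 ≤ 7421/162.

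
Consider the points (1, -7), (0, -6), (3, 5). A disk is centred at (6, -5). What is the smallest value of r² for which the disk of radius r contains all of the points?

The required radius is the distance from (6, -5) to the farthest point.
Squared distances: 29, 37, 109.
Maximum is 109, attained at (3, 5).

109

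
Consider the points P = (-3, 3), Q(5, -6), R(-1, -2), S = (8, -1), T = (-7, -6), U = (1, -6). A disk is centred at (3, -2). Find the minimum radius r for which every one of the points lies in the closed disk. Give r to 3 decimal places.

The required radius is the distance from (3, -2) to the farthest point.
Squared distances: 61, 20, 16, 26, 116, 20.
Maximum is 116, attained at T.
r = √116 ≈ 10.770.

10.770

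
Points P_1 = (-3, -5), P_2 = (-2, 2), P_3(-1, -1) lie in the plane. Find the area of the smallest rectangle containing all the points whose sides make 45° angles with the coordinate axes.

24

In coordinates u = x + y, v = x − y the rectangle is axis-aligned; the map (x,y)→(u,v) scales areas by 2.
u-values: -8, 0, -2; range = 0 − (-8) = 8.
v-values: 2, -4, 0; range = 2 − (-4) = 6.
Area = (8 × 6) / 2 = 24.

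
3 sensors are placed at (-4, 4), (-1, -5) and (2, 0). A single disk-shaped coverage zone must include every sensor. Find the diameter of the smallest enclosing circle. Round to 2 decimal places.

Call the three points A, B, C in the order given.
Side lengths²: AB² = 90, AC² = 52, BC² = 34.
Since AB² = 90 ≥ 52 + 34 = 86, the angle opposite AB is not acute, so the smallest enclosing circle has AB as diameter.
Centre = midpoint of AB = (-2.5, -0.5), r² = 90/4 = 22.5.
Diameter = 2r = 2√(22.5) ≈ 9.49.

9.49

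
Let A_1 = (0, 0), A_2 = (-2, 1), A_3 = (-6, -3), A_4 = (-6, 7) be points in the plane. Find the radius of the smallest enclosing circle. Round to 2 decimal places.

By Welzl's lemma the MEC is supported by two points (diametrically opposite) or three points (on a circumcircle).
The minimum enclosing circle is determined by three boundary points: A_1, A_3, A_4.
Their circumcentre is (-4.75, 2) with r² = 26.5625.
The farthest remaining point A_2 is at distance² 8.5625 ≤ 26.5625.
r = √(26.5625) ≈ 5.15.

5.15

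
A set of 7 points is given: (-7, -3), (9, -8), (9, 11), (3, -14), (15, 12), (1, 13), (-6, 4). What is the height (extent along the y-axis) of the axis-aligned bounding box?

max y = 13, min y = -14, so height = 27.

27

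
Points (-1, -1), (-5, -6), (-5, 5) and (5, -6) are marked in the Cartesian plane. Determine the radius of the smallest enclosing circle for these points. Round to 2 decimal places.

7.43

A smallest enclosing disk is always determined by at most three of the input points on its boundary.
The farthest pair is (-5, 5)–(5, -6) with squared distance 221. The circle on this segment as diameter has centre (0, -0.5) and r² = 221/4 = 55.25.
Check (-1, -1): distance² to centre = 1.25 ≤ 55.25, so it lies inside.
All remaining points lie in this disk, and no smaller disk contains both endpoints, so this is the minimum enclosing circle.
r = √(55.25) ≈ 7.43.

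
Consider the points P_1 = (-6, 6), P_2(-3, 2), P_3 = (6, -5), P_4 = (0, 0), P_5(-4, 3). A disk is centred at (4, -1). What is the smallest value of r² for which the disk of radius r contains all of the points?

149

The required radius is the distance from (4, -1) to the farthest point.
Squared distances: 149, 58, 20, 17, 80.
Maximum is 149, attained at P_1.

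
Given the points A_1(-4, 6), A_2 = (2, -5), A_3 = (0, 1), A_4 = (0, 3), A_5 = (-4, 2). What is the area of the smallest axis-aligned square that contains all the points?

121

The bounding box has width 6 and height 11.
An axis-aligned square enclosing the set must have side ≥ max(width, height).
So the minimum side is max(6, 11) = 11.
Area = 11² = 121.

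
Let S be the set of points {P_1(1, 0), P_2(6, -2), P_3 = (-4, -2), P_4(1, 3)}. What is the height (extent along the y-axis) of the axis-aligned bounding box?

max y = 3, min y = -2, so height = 5.

5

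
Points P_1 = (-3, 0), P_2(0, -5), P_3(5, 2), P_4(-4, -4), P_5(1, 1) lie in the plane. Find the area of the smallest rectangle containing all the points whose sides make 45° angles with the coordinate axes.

60

In coordinates u = x + y, v = x − y the rectangle is axis-aligned; the map (x,y)→(u,v) scales areas by 2.
u-values: -3, -5, 7, -8, 2; range = 7 − (-8) = 15.
v-values: -3, 5, 3, 0, 0; range = 5 − (-3) = 8.
Area = (15 × 8) / 2 = 60.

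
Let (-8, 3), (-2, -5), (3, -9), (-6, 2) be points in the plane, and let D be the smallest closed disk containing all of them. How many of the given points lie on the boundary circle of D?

2

A smallest enclosing disk is always determined by at most three of the input points on its boundary.
The farthest pair is (-8, 3)–(3, -9) with squared distance 265. The circle on this segment as diameter has centre (-2.5, -3) and r² = 265/4 = 66.25.
Check (-2, -5): distance² to centre = 4.25 ≤ 66.25, so it lies inside.
All remaining points lie in this disk, and no smaller disk contains both endpoints, so this is the minimum enclosing circle.
The points at distance exactly r from the centre are (-8, 3), (3, -9) — 2 points.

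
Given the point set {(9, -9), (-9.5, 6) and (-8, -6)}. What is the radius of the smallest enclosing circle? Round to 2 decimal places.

11.91

Call the three points A, B, C in the order given.
Side lengths²: AB² = 567.25, AC² = 298, BC² = 146.25.
Since AB² = 567.25 ≥ 298 + 146.25 = 444.25, the angle opposite AB is not acute, so the smallest enclosing circle has AB as diameter.
Centre = midpoint of AB = (-0.25, -1.5), r² = 567.25/4 = 141.8125.
r = √(141.8125) ≈ 11.91.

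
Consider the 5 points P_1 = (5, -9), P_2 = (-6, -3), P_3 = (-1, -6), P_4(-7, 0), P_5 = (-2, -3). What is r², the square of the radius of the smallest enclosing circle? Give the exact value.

56.25

The farthest pair is P_1–P_4 with squared distance 225. The circle on this segment as diameter has centre (-1, -4.5) and r² = 225/4 = 56.25.
Check P_2: distance² to centre = 27.25 ≤ 56.25, so it lies inside.
All remaining points lie in this disk, and no smaller disk contains both endpoints, so this is the minimum enclosing circle.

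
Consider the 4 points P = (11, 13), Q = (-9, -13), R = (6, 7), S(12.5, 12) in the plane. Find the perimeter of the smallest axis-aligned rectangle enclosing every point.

Width = max x − min x = 12.5 − (-9) = 21.5.
Height = max y − min y = 13 − (-13) = 26.
Perimeter = 2(21.5 + 26) = 95.

95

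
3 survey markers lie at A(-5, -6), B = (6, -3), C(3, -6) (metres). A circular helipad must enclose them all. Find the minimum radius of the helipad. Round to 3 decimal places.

Side lengths²: AB² = 130, AC² = 64, BC² = 18.
Since AB² = 130 ≥ 64 + 18 = 82, the angle opposite AB is not acute, so the smallest enclosing circle has AB as diameter.
Centre = midpoint of AB = (0.5, -4.5), r² = 130/4 = 32.5.
r = √(32.5) ≈ 5.701.

5.701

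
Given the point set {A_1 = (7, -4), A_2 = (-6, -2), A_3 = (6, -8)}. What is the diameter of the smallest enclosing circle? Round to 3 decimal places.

Side lengths²: A_1A_2² = 173, A_1A_3² = 17, A_2A_3² = 180.
Since A_2A_3² = 180 < 173 + 17 = 190, the triangle is acute, so the smallest enclosing circle is the circumcircle.
Circumcentre = (5/18, -40/9), r² = 14705/324.
Diameter = 2r = 2√(14705/324) ≈ 13.474.

13.474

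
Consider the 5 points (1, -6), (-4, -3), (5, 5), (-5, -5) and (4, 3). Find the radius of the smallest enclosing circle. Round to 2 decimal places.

7.07

The minimum enclosing circle of a finite set is fixed by two of the points (as a diameter) or three (as a circumcircle).
The farthest pair is (5, 5)–(-5, -5) with squared distance 200. The circle on this segment as diameter has centre (0, 0) and r² = 200/4 = 50.
Check (1, -6): distance² to centre = 37 ≤ 50, so it lies inside.
All remaining points lie in this disk, and no smaller disk contains both endpoints, so this is the minimum enclosing circle.
r = √50 ≈ 7.07.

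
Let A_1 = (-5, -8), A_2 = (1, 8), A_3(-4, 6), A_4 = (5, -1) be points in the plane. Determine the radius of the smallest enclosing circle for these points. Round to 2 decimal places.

8.54

The minimum enclosing circle of a finite set is fixed by two of the points (as a diameter) or three (as a circumcircle).
The farthest pair is A_1–A_2 with squared distance 292. The circle on this segment as diameter has centre (-2, 0) and r² = 292/4 = 73.
Check A_3: distance² to centre = 40 ≤ 73, so it lies inside.
All remaining points lie in this disk, and no smaller disk contains both endpoints, so this is the minimum enclosing circle.
r = √73 ≈ 8.54.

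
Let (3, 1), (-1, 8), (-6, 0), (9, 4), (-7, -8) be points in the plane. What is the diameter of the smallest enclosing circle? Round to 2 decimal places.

The minimum enclosing circle is determined by three boundary points: (-1, 8), (9, 4), (-7, -8).
Their circumcentre is (20/23, -42/23) with r² = 52925/529.
The farthest remaining point (-6, 0) is at distance² 26728/529 ≤ 52925/529.
Diameter = 2r = 2√(52925/529) ≈ 20.00.

20.00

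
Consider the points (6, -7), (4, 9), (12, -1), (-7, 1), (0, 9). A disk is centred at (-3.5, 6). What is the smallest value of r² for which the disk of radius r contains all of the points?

The required radius is the distance from (-3.5, 6) to the farthest point.
Squared distances: 259.25, 65.25, 289.25, 37.25, 21.25.
Maximum is 289.25, attained at (12, -1).

289.25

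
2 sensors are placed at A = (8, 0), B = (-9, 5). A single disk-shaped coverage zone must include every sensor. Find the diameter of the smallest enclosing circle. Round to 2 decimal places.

The smallest circle enclosing two points has them as diameter endpoints.
Centre = midpoint = (-0.5, 2.5); r² = |AB|²/4 = 314/4 = 78.5.
Diameter = 2r = 2√(78.5) ≈ 17.72.

17.72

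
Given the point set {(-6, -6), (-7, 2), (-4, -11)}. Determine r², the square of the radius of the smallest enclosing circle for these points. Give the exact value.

44.5

Call the three points A, B, C in the order given.
Side lengths²: AB² = 65, AC² = 29, BC² = 178.
Since BC² = 178 ≥ 65 + 29 = 94, the angle opposite BC is not acute, so the smallest enclosing circle has BC as diameter.
Centre = midpoint of BC = (-5.5, -4.5), r² = 178/4 = 44.5.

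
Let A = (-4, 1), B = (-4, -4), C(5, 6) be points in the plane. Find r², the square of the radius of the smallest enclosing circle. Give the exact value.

Side lengths²: AB² = 25, AC² = 106, BC² = 181.
Since BC² = 181 ≥ 106 + 25 = 131, the angle opposite BC is not acute, so the smallest enclosing circle has BC as diameter.
Centre = midpoint of BC = (0.5, 1), r² = 181/4 = 45.25.

45.25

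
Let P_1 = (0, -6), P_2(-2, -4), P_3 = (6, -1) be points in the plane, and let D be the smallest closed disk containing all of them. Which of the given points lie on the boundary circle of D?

P_2, P_3

Side lengths²: P_1P_2² = 8, P_1P_3² = 61, P_2P_3² = 73.
Since P_2P_3² = 73 ≥ 61 + 8 = 69, the angle opposite P_2P_3 is not acute, so the smallest enclosing circle has P_2P_3 as diameter.
Centre = midpoint of P_2P_3 = (2, -2.5), r² = 73/4 = 18.25.
The points at distance exactly r from the centre are P_2, P_3 — 2 points.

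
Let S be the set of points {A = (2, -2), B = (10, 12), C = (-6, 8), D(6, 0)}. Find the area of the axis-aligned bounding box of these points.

x ranges over [-6, 10], width 16.
y ranges over [-2, 12], height 14.
Area = 16 × 14 = 224.

224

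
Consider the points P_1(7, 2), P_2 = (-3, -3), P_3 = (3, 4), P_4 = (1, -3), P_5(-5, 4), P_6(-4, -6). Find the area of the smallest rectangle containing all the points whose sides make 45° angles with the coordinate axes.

In coordinates u = x + y, v = x − y the rectangle is axis-aligned; the map (x,y)→(u,v) scales areas by 2.
u-values: 9, -6, 7, -2, -1, -10; range = 9 − (-10) = 19.
v-values: 5, 0, -1, 4, -9, 2; range = 5 − (-9) = 14.
Area = (19 × 14) / 2 = 133.

133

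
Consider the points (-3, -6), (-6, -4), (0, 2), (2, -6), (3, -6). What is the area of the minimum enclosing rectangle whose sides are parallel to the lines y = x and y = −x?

66

In coordinates u = x + y, v = x − y the rectangle is axis-aligned; the map (x,y)→(u,v) scales areas by 2.
u-values: -9, -10, 2, -4, -3; range = 2 − (-10) = 12.
v-values: 3, -2, -2, 8, 9; range = 9 − (-2) = 11.
Area = (12 × 11) / 2 = 66.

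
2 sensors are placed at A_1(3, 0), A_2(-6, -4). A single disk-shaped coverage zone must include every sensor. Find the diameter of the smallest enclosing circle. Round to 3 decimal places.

9.849

The smallest circle enclosing two points has them as diameter endpoints.
Centre = midpoint = (-1.5, -2); r² = |A_1A_2|²/4 = 97/4 = 24.25.
Diameter = 2r = 2√(24.25) ≈ 9.849.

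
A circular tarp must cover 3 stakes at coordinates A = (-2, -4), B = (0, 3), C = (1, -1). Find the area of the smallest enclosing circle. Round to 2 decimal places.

41.63

Side lengths²: AB² = 53, AC² = 18, BC² = 17.
Since AB² = 53 ≥ 18 + 17 = 35, the angle opposite AB is not acute, so the smallest enclosing circle has AB as diameter.
Centre = midpoint of AB = (-1, -0.5), r² = 53/4 = 13.25.
Area = π·r² = π·13.25 ≈ 41.63.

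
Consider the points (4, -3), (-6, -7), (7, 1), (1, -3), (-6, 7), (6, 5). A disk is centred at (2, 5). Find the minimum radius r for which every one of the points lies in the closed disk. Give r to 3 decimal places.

The required radius is the distance from (2, 5) to the farthest point.
Squared distances: 68, 208, 41, 65, 68, 16.
Maximum is 208, attained at (-6, -7).
r = √208 ≈ 14.422.

14.422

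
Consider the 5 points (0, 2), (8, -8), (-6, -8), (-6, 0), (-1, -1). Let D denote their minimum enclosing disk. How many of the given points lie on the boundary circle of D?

3

By Welzl's lemma the MEC is supported by two points (diametrically opposite) or three points (on a circumcircle).
The farthest pair is (8, -8)–(-6, 0) with squared distance 260. The circle on this segment as diameter has centre (1, -4) and r² = 260/4 = 65.
Check (0, 2): distance² to centre = 37 ≤ 65, so it lies inside.
All remaining points lie in this disk, and no smaller disk contains both endpoints, so this is the minimum enclosing circle.
The points at distance exactly r from the centre are (8, -8), (-6, -8), (-6, 0) — 3 points.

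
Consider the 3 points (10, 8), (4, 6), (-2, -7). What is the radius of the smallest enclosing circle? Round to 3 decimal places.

Call the three points A, B, C in the order given.
Side lengths²: AB² = 40, AC² = 369, BC² = 205.
Since AC² = 369 ≥ 205 + 40 = 245, the angle opposite AC is not acute, so the smallest enclosing circle has AC as diameter.
Centre = midpoint of AC = (4, 0.5), r² = 369/4 = 92.25.
r = √(92.25) ≈ 9.605.

9.605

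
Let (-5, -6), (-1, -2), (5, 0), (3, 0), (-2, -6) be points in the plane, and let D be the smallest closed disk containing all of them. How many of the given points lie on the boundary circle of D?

A smallest enclosing disk is always determined by at most three of the input points on its boundary.
The farthest pair is (-5, -6)–(5, 0) with squared distance 136. The circle on this segment as diameter has centre (0, -3) and r² = 136/4 = 34.
Check (-1, -2): distance² to centre = 2 ≤ 34, so it lies inside.
All remaining points lie in this disk, and no smaller disk contains both endpoints, so this is the minimum enclosing circle.
The points at distance exactly r from the centre are (-5, -6), (5, 0) — 2 points.

2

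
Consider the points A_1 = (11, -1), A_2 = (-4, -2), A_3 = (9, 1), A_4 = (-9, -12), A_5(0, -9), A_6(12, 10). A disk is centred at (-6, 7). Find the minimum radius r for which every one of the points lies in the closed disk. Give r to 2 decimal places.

19.24

The required radius is the distance from (-6, 7) to the farthest point.
Squared distances: 353, 85, 261, 370, 292, 333.
Maximum is 370, attained at A_4.
r = √370 ≈ 19.24.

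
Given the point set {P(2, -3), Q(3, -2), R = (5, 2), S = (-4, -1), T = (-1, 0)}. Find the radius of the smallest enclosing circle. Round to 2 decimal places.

The minimum enclosing circle of a finite set is fixed by two of the points (as a diameter) or three (as a circumcircle).
The farthest pair is R–S with squared distance 90. The circle on this segment as diameter has centre (0.5, 0.5) and r² = 90/4 = 22.5.
Check P: distance² to centre = 14.5 ≤ 22.5, so it lies inside.
All remaining points lie in this disk, and no smaller disk contains both endpoints, so this is the minimum enclosing circle.
r = √(22.5) ≈ 4.74.

4.74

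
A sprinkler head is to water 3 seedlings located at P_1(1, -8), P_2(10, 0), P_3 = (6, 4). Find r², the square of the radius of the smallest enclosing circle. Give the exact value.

Side lengths²: P_1P_2² = 145, P_1P_3² = 169, P_2P_3² = 32.
Since P_1P_3² = 169 < 145 + 32 = 177, the triangle is acute, so the smallest enclosing circle is the circumcircle.
Circumcentre = (131/34, -73/34), r² = 24505/578.

24505/578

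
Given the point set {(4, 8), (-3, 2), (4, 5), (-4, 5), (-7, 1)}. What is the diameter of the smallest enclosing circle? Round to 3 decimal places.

13.038

The farthest pair is (4, 8)–(-7, 1) with squared distance 170. The circle on this segment as diameter has centre (-1.5, 4.5) and r² = 170/4 = 42.5.
Check (-3, 2): distance² to centre = 8.5 ≤ 42.5, so it lies inside.
All remaining points lie in this disk, and no smaller disk contains both endpoints, so this is the minimum enclosing circle.
Diameter = 2r = 2√(42.5) ≈ 13.038.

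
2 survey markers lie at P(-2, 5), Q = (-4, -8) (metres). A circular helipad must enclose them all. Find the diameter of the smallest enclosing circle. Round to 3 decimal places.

13.153

The smallest circle enclosing two points has them as diameter endpoints.
Centre = midpoint = (-3, -1.5); r² = |PQ|²/4 = 173/4 = 43.25.
Diameter = 2r = 2√(43.25) ≈ 13.153.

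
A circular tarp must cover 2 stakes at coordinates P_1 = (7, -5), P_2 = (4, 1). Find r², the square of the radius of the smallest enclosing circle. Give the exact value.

11.25

The smallest circle enclosing two points has them as diameter endpoints.
Centre = midpoint = (5.5, -2); r² = |P_1P_2|²/4 = 45/4 = 11.25.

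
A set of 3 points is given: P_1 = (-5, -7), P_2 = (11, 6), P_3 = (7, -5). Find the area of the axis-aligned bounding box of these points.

208

x ranges over [-5, 11], width 16.
y ranges over [-7, 6], height 13.
Area = 16 × 13 = 208.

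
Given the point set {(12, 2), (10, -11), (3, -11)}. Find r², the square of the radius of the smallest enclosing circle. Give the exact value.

62.5

Call the three points A, B, C in the order given.
Side lengths²: AB² = 173, AC² = 250, BC² = 49.
Since AC² = 250 ≥ 173 + 49 = 222, the angle opposite AC is not acute, so the smallest enclosing circle has AC as diameter.
Centre = midpoint of AC = (7.5, -4.5), r² = 250/4 = 62.5.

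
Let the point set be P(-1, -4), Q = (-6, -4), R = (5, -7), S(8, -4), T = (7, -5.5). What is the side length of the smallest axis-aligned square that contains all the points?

14

The bounding box has width 14 and height 3.
An axis-aligned square enclosing the set must have side ≥ max(width, height).
So the minimum side is max(14, 3) = 14.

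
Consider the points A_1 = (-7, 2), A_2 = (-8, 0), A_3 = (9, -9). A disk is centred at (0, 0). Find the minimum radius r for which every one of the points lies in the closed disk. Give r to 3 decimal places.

The required radius is the distance from (0, 0) to the farthest point.
Squared distances: 53, 64, 162.
Maximum is 162, attained at A_3.
r = √162 ≈ 12.728.

12.728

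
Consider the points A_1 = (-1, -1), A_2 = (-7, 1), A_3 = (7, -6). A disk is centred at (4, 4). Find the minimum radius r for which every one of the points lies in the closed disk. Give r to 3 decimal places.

The required radius is the distance from (4, 4) to the farthest point.
Squared distances: 50, 130, 109.
Maximum is 130, attained at A_2.
r = √130 ≈ 11.402.

11.402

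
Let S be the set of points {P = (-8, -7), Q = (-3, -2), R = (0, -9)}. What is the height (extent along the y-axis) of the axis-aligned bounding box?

max y = -2, min y = -9, so height = 7.

7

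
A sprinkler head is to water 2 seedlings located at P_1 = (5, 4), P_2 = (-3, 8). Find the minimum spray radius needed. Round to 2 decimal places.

4.47

The smallest circle enclosing two points has them as diameter endpoints.
Centre = midpoint = (1, 6); r² = |P_1P_2|²/4 = 80/4 = 20.
r = √20 ≈ 4.47.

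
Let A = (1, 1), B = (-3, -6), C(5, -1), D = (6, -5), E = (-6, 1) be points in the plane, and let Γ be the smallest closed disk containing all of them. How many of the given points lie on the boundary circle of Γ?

2

By Welzl's lemma the MEC is supported by two points (diametrically opposite) or three points (on a circumcircle).
The farthest pair is D–E with squared distance 180. The circle on this segment as diameter has centre (0, -2) and r² = 180/4 = 45.
Check A: distance² to centre = 10 ≤ 45, so it lies inside.
All remaining points lie in this disk, and no smaller disk contains both endpoints, so this is the minimum enclosing circle.
The points at distance exactly r from the centre are D, E — 2 points.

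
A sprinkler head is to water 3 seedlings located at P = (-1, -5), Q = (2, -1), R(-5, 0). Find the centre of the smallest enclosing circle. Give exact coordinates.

(-101/62, -87/62)

Side lengths²: PQ² = 25, PR² = 41, QR² = 50.
Since QR² = 50 < 41 + 25 = 66, the triangle is acute, so the smallest enclosing circle is the circumcircle.
Circumcentre = (-101/62, -87/62), r² = 25625/1922.
Centre = (-101/62, -87/62).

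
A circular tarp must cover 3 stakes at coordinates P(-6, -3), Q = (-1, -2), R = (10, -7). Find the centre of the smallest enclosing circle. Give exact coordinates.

Side lengths²: PQ² = 26, PR² = 272, QR² = 146.
Since PR² = 272 ≥ 146 + 26 = 172, the angle opposite PR is not acute, so the smallest enclosing circle has PR as diameter.
Centre = midpoint of PR = (2, -5), r² = 272/4 = 68.
Centre = (2, -5).

(2, -5)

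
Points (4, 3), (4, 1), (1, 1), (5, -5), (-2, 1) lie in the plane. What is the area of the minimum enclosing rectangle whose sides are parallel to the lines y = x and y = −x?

In coordinates u = x + y, v = x − y the rectangle is axis-aligned; the map (x,y)→(u,v) scales areas by 2.
u-values: 7, 5, 2, 0, -1; range = 7 − (-1) = 8.
v-values: 1, 3, 0, 10, -3; range = 10 − (-3) = 13.
Area = (8 × 13) / 2 = 52.

52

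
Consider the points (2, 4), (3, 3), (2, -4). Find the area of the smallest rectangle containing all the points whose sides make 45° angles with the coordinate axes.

32

In coordinates u = x + y, v = x − y the rectangle is axis-aligned; the map (x,y)→(u,v) scales areas by 2.
u-values: 6, 6, -2; range = 6 − (-2) = 8.
v-values: -2, 0, 6; range = 6 − (-2) = 8.
Area = (8 × 8) / 2 = 32.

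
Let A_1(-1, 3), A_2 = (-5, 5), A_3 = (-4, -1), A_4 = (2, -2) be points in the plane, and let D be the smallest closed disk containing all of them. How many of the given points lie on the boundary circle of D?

2

The farthest pair is A_2–A_4 with squared distance 98. The circle on this segment as diameter has centre (-1.5, 1.5) and r² = 98/4 = 24.5.
Check A_1: distance² to centre = 2.5 ≤ 24.5, so it lies inside.
All remaining points lie in this disk, and no smaller disk contains both endpoints, so this is the minimum enclosing circle.
The points at distance exactly r from the centre are A_2, A_4 — 2 points.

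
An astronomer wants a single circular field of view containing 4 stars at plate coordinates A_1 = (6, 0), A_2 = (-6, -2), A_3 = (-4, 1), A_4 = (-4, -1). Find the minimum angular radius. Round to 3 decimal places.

6.083

By Welzl's lemma the MEC is supported by two points (diametrically opposite) or three points (on a circumcircle).
The farthest pair is A_1–A_2 with squared distance 148. The circle on this segment as diameter has centre (0, -1) and r² = 148/4 = 37.
Check A_3: distance² to centre = 20 ≤ 37, so it lies inside.
All remaining points lie in this disk, and no smaller disk contains both endpoints, so this is the minimum enclosing circle.
r = √37 ≈ 6.083.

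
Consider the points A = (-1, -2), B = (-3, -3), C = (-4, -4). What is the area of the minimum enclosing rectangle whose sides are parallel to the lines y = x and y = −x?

In coordinates u = x + y, v = x − y the rectangle is axis-aligned; the map (x,y)→(u,v) scales areas by 2.
u-values: -3, -6, -8; range = -3 − (-8) = 5.
v-values: 1, 0, 0; range = 1 − 0 = 1.
Area = (5 × 1) / 2 = 2.5.

2.5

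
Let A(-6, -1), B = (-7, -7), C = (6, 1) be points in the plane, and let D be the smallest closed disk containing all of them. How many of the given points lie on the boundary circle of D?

Side lengths²: AB² = 37, AC² = 148, BC² = 233.
Since BC² = 233 ≥ 148 + 37 = 185, the angle opposite BC is not acute, so the smallest enclosing circle has BC as diameter.
Centre = midpoint of BC = (-0.5, -3), r² = 233/4 = 58.25.
The points at distance exactly r from the centre are B, C — 2 points.

2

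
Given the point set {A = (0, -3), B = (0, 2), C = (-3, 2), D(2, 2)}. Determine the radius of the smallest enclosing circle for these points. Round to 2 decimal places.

3.14

A smallest enclosing disk is always determined by at most three of the input points on its boundary.
The minimum enclosing circle is determined by three boundary points: A, C, D.
Their circumcentre is (-0.5, 0.1) with r² = 9.86.
The farthest remaining point B is at distance² 3.86 ≤ 9.86.
r = √(9.86) ≈ 3.14.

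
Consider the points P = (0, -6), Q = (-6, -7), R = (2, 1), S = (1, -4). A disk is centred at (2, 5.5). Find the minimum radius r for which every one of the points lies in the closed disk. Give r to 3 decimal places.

14.841

The required radius is the distance from (2, 5.5) to the farthest point.
Squared distances: 136.25, 220.25, 20.25, 91.25.
Maximum is 220.25, attained at Q.
r = √(220.25) ≈ 14.841.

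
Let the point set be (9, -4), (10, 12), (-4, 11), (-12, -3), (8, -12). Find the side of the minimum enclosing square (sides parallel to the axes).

The bounding box has width 22 and height 24.
An axis-aligned square enclosing the set must have side ≥ max(width, height).
So the minimum side is max(22, 24) = 24.

24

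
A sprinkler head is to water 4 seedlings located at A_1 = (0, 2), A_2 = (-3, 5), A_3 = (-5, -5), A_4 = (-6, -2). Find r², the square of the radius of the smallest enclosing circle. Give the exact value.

26

The minimum enclosing circle of a finite set is fixed by two of the points (as a diameter) or three (as a circumcircle).
The farthest pair is A_2–A_3 with squared distance 104. The circle on this segment as diameter has centre (-4, 0) and r² = 104/4 = 26.
Check A_1: distance² to centre = 20 ≤ 26, so it lies inside.
All remaining points lie in this disk, and no smaller disk contains both endpoints, so this is the minimum enclosing circle.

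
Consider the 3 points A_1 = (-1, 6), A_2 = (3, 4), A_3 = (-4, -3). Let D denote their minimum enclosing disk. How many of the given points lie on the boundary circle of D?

3

Side lengths²: A_1A_2² = 20, A_1A_3² = 90, A_2A_3² = 98.
Since A_2A_3² = 98 < 90 + 20 = 110, the triangle is acute, so the smallest enclosing circle is the circumcircle.
Circumcentre = (-1, 1), r² = 25.
The points at distance exactly r from the centre are A_1, A_2, A_3 — 3 points.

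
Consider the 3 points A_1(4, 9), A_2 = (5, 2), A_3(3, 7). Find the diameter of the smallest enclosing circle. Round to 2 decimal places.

7.07

Side lengths²: A_1A_2² = 50, A_1A_3² = 5, A_2A_3² = 29.
Since A_1A_2² = 50 ≥ 29 + 5 = 34, the angle opposite A_1A_2 is not acute, so the smallest enclosing circle has A_1A_2 as diameter.
Centre = midpoint of A_1A_2 = (4.5, 5.5), r² = 50/4 = 12.5.
Diameter = 2r = 2√(12.5) ≈ 7.07.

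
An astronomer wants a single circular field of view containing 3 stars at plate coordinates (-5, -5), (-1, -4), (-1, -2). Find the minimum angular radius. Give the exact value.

2.5

Call the three points A, B, C in the order given.
Side lengths²: AB² = 17, AC² = 25, BC² = 4.
Since AC² = 25 ≥ 17 + 4 = 21, the angle opposite AC is not acute, so the smallest enclosing circle has AC as diameter.
Centre = midpoint of AC = (-3, -3.5), r² = 25/4 = 6.25.
r = √(6.25) = 2.5.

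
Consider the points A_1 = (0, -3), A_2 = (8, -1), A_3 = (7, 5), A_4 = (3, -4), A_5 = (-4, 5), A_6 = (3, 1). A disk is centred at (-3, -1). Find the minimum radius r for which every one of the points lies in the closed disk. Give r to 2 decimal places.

The required radius is the distance from (-3, -1) to the farthest point.
Squared distances: 13, 121, 136, 45, 37, 40.
Maximum is 136, attained at A_3.
r = √136 ≈ 11.66.

11.66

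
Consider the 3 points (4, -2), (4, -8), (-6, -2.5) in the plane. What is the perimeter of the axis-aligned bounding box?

Width = max x − min x = 4 − (-6) = 10.
Height = max y − min y = -2 − (-8) = 6.
Perimeter = 2(10 + 6) = 32.

32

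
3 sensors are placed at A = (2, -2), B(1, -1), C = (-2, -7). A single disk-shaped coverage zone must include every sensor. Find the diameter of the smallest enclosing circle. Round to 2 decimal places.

6.71

Side lengths²: AB² = 2, AC² = 41, BC² = 45.
Since BC² = 45 ≥ 41 + 2 = 43, the angle opposite BC is not acute, so the smallest enclosing circle has BC as diameter.
Centre = midpoint of BC = (-0.5, -4), r² = 45/4 = 11.25.
Diameter = 2r = 2√(11.25) ≈ 6.71.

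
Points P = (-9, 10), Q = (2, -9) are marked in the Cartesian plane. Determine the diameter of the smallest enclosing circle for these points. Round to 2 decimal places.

21.95

The smallest circle enclosing two points has them as diameter endpoints.
Centre = midpoint = (-3.5, 0.5); r² = |PQ|²/4 = 482/4 = 120.5.
Diameter = 2r = 2√(120.5) ≈ 21.95.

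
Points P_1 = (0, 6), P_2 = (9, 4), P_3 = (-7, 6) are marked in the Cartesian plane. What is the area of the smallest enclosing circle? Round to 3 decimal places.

204.204

Side lengths²: P_1P_2² = 85, P_1P_3² = 49, P_2P_3² = 260.
Since P_2P_3² = 260 ≥ 85 + 49 = 134, the angle opposite P_2P_3 is not acute, so the smallest enclosing circle has P_2P_3 as diameter.
Centre = midpoint of P_2P_3 = (1, 5), r² = 260/4 = 65.
Area = π·r² = π·65 ≈ 204.204.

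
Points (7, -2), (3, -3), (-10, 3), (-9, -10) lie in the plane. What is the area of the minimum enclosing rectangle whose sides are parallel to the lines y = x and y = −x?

264

In coordinates u = x + y, v = x − y the rectangle is axis-aligned; the map (x,y)→(u,v) scales areas by 2.
u-values: 5, 0, -7, -19; range = 5 − (-19) = 24.
v-values: 9, 6, -13, 1; range = 9 − (-13) = 22.
Area = (24 × 22) / 2 = 264.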